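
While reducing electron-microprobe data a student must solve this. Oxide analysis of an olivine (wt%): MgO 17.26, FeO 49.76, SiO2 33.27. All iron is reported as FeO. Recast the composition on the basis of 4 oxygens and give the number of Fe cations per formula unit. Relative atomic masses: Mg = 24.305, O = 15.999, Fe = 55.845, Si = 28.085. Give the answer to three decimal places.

MgO: 17.26/40.304 = 0.42825 mol → 0.42825 mol Mg, 0.42825 mol O.
FeO: 49.76/71.844 = 0.69261 mol → 0.69261 mol Fe, 0.69261 mol O.
SiO2: 33.27/60.083 = 0.55373 mol → 0.55373 mol Si, 1.10746 mol O.
Total oxygen = 2.22832 mol. Normalization factor = 4/2.22832 = 1.79507.
Fe per 4 O = 0.69261 × 1.79507 = 1.243.

1.243 Fe apfu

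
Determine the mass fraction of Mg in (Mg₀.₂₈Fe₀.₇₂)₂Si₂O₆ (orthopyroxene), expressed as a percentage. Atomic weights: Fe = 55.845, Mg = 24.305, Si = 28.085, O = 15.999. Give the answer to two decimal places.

M((Mg₀.₂₈Fe₀.₇₂)₂Si₂O₆) = 246.192 g/mol.
Mg contributes 0.56 × 24.305 = 13.611 g per mole.
13.611/246.192 = 0.0553 → 5.53%.

5.53 wt%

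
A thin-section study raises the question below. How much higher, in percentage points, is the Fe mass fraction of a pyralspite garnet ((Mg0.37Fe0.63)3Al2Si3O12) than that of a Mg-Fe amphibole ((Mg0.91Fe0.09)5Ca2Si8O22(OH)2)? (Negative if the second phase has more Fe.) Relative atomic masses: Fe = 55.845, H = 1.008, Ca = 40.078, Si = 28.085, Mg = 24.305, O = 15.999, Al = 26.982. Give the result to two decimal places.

M((Mg0.37Fe0.63)3Al2Si3O12) = 462.733 g/mol, so wt% Fe = 105.547/462.733 × 100 = 22.81%.
M((Mg0.91Fe0.09)5Ca2Si8O22(OH)2) = 826.546 g/mol, so wt% Fe = 25.130/826.546 × 100 = 3.04%.
22.81 − 3.04 = 19.77 pp.

19.77 percentage points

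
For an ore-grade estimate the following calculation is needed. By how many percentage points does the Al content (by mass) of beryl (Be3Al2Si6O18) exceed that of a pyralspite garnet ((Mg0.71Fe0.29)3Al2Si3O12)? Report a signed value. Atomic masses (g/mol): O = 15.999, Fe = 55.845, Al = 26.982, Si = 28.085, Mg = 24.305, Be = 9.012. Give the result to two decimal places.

Al in Be3Al2Si6O18: molar mass 537.492 g/mol; 2×26.982 = 53.964 g → 10.04 wt%.
Al in (Mg0.71Fe0.29)3Al2Si3O12: molar mass 430.562 g/mol; 2×26.982 = 53.964 g → 12.53 wt%.
Difference = 10.04 − 12.53 = -2.49 percentage points.

-2.49 percentage points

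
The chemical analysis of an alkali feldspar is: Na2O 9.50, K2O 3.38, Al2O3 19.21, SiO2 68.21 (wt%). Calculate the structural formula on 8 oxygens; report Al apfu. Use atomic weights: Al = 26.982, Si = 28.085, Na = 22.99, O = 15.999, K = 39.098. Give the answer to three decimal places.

0.997 Al apfu

9.50 wt% Na2O ÷ 61.979 g/mol = 0.15328 mol, giving 0.30656 Na and 0.15328 O.
3.38 wt% K2O ÷ 94.195 g/mol = 0.03588 mol, giving 0.07176 K and 0.03588 O.
19.21 wt% Al2O3 ÷ 101.961 g/mol = 0.18841 mol, giving 0.37682 Al and 0.56523 O.
68.21 wt% SiO2 ÷ 60.083 g/mol = 1.13526 mol, giving 1.13526 Si and 2.27052 O.
Oxygen sums to 3.02491; scaling by 8/3.02491 = 2.64471 puts the formula on 8 O.
Al: 0.37682 × 2.64471 = 0.997 atoms per formula unit.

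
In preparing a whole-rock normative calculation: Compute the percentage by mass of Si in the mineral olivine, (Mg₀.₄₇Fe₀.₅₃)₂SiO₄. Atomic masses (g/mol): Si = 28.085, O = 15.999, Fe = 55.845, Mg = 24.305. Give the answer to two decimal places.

Molar mass of (Mg₀.₄₇Fe₀.₅₃)₂SiO₄: 0.94·24.305 + 1.06·55.845 + 1·28.085 + 4·15.999 = 174.123 g/mol.
Mass of Si per formula unit: 1 × 28.085 = 28.085 g.
Weight fraction Si = 28.085 / 174.123 = 0.1613.

16.13 weight percent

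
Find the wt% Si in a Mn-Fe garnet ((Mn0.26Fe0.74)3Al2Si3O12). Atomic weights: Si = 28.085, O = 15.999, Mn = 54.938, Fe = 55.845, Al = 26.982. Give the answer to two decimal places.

16.95 weight percent

M((Mn0.26Fe0.74)3Al2Si3O12) = 497.035 g/mol.
Si contributes 3 × 28.085 = 84.255 g per mole.
84.255/497.035 = 0.1695 → 16.95%.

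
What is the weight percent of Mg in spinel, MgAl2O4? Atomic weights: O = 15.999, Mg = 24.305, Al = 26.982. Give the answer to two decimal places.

Formula mass = 1×24.305 + 2×26.982 + 4×15.999 = 142.265 g/mol, of which 24.305 g is Mg.
So Mg makes up 24.305/142.265 = 0.1708 of the mass, i.e. 17.08%.

17.08 mass %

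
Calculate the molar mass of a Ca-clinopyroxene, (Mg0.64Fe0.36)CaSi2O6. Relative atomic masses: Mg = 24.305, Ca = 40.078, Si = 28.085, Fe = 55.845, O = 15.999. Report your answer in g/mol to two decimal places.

227.90 g/mol

Mg: 0.64 × 24.305 = 15.5552
Fe: 0.36 × 55.845 = 20.1042
Ca: 1 × 40.078 = 40.0780
Si: 2 × 28.085 = 56.1700
O: 6 × 15.999 = 95.9940
Summing the contributions gives the formula mass.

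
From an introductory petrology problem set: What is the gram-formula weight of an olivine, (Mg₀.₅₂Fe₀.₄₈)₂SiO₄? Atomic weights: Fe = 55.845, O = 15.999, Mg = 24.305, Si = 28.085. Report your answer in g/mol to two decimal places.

170.97 g/mol

M = 1.04(24.305) + 0.96(55.845) + 1(28.085) + 4(15.999)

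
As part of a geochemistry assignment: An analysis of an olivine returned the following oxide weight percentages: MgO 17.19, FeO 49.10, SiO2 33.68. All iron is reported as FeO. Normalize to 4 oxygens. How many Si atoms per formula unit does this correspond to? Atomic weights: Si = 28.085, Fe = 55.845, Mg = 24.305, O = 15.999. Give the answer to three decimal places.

1.005 Si apfu

MgO (M=40.304): mol = 0.42651; Mg = 0.42651, O = 0.42651.
FeO (M=71.844): mol = 0.68343; Fe = 0.68343, O = 0.68343.
SiO2 (M=60.083): mol = 0.56056; Si = 0.56056, O = 1.12112.
ΣO = 2.23106; factor = 4/ΣO = 1.79287.
Si apfu = 0.56056 × 1.79287 = 1.005.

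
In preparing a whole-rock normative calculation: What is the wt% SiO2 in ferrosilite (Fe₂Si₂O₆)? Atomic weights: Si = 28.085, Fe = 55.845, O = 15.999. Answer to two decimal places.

45.54 wt%

Formula mass = 263.854 g/mol.
2 Si → 2.0000 mol SiO2 per formula unit; M(SiO2) = 60.083, so SiO2 mass = 120.166 g.
120.166/263.854 × 100 = 45.54 wt%.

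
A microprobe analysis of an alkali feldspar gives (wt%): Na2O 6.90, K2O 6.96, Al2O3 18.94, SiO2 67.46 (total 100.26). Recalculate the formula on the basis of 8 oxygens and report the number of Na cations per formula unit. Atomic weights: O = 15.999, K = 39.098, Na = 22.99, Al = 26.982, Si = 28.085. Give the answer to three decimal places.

6.90 wt% Na2O ÷ 61.979 g/mol = 0.11133 mol, giving 0.22266 Na and 0.11133 O.
6.96 wt% K2O ÷ 94.195 g/mol = 0.07389 mol, giving 0.14778 K and 0.07389 O.
18.94 wt% Al2O3 ÷ 101.961 g/mol = 0.18576 mol, giving 0.37152 Al and 0.55728 O.
67.46 wt% SiO2 ÷ 60.083 g/mol = 1.12278 mol, giving 1.12278 Si and 2.24556 O.
Oxygen sums to 2.98806; scaling by 8/2.98806 = 2.67732 puts the formula on 8 O.
Na: 0.22266 × 2.67732 = 0.596 atoms per formula unit.

0.596 Na apfu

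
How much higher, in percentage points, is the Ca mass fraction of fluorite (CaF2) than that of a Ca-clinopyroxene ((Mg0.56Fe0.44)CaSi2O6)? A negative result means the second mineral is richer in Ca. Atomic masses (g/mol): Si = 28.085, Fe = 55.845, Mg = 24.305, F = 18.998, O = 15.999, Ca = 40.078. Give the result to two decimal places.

33.94 percentage points

First mineral: 40.078 g Ca in 78.074 g formula = 51.33 wt% Ca.
Second mineral: 40.078 g Ca in 230.425 g formula = 17.39 wt% Ca.
51.33% − 17.39% gives a difference of 33.94 percentage points.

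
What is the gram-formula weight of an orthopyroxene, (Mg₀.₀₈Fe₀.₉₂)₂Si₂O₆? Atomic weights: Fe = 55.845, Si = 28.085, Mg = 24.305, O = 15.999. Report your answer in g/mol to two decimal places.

M = 0.16(24.305) + 1.84(55.845) + 2(28.085) + 6(15.999)

258.81 g/mol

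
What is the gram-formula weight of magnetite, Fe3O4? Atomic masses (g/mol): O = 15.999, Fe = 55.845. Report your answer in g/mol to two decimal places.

The formula mass is the sum 3×55.845 + 4×15.999.

231.53 g/mol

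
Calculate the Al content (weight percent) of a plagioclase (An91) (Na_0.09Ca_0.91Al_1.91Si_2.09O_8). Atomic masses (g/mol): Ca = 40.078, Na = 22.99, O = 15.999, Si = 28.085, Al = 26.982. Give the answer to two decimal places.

Molar mass of Na_0.09Ca_0.91Al_1.91Si_2.09O_8: 0.09×22.99 + 0.91×40.078 + 1.91×26.982 + 2.09×28.085 + 8×15.999 = 276.765 g/mol.
Mass of Al per formula unit: 1.91 × 26.982 = 51.536 g.
Weight fraction Al = 51.536 / 276.765 = 0.1862.

18.62 weight percent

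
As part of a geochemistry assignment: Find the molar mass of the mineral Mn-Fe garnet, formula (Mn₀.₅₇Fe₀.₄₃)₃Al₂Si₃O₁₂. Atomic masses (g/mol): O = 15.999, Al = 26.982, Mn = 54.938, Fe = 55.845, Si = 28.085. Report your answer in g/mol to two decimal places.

The formula mass is the sum 1.71×54.938 + 1.29×55.845 + 2×26.982 + 3×28.085 + 12×15.999.

496.19 g/mol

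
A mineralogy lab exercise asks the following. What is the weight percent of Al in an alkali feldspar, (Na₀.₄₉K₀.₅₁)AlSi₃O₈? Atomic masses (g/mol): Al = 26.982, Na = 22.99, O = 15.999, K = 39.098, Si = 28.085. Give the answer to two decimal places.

M((Na₀.₄₉K₀.₅₁)AlSi₃O₈) = 270.434 g/mol.
Al contributes 1 × 26.982 = 26.982 g per mole.
26.982/270.434 = 0.0998 → 9.98%.

9.98 mass %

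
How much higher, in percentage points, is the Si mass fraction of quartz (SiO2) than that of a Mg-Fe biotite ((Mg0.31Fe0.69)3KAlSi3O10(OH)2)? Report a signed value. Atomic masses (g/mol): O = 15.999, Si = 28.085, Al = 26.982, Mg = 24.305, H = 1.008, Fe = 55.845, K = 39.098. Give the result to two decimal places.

29.28 percentage points

Si in SiO2: molar mass 60.083 g/mol; 1×28.085 = 28.085 g → 46.74 wt%.
Si in (Mg0.31Fe0.69)3KAlSi3O10(OH)2: molar mass 482.542 g/mol; 3×28.085 = 84.255 g → 17.46 wt%.
Difference = 46.74 − 17.46 = 29.28 percentage points.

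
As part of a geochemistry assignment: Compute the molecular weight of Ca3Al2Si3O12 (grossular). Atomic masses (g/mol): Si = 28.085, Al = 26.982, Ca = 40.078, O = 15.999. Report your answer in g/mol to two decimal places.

450.44 g/mol

M = 3·40.078 + 2·26.982 + 3·28.085 + 12·15.999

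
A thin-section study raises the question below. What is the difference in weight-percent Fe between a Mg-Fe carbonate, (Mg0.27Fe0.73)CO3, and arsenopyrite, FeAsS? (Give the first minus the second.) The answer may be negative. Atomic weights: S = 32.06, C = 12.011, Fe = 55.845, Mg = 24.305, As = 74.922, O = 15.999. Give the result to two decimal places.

Fe in (Mg0.27Fe0.73)CO3: molar mass 107.337 g/mol; 0.73×55.845 = 40.767 g → 37.98 wt%.
Fe in FeAsS: molar mass 162.827 g/mol; 1×55.845 = 55.845 g → 34.30 wt%.
Difference = 37.98 − 34.30 = 3.68 percentage points.

3.68 percentage points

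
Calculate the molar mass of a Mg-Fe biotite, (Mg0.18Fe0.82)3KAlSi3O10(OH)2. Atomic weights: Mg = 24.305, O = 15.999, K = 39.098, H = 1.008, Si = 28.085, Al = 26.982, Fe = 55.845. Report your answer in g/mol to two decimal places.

494.84 g/mol

M = 0.54×24.305 + 2.46×55.845 + 1×39.098 + 1×26.982 + 3×28.085 + 12×15.999 + 2×1.008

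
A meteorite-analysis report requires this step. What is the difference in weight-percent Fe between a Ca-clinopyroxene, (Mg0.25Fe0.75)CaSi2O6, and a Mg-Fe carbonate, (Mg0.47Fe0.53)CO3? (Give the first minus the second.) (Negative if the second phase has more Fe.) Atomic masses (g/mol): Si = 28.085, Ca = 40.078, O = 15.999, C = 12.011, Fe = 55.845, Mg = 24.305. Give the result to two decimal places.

-11.86 percentage points

M((Mg0.25Fe0.75)CaSi2O6) = 240.202 g/mol, so wt% Fe = 41.884/240.202 × 100 = 17.44%.
M((Mg0.47Fe0.53)CO3) = 101.029 g/mol, so wt% Fe = 29.598/101.029 × 100 = 29.30%.
17.44 − 29.30 = -11.86 pp.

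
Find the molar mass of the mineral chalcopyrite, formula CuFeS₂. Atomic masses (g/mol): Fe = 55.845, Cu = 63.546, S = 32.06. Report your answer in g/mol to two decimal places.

183.51 g/mol

M = 1(63.546) + 1(55.845) + 2(32.06)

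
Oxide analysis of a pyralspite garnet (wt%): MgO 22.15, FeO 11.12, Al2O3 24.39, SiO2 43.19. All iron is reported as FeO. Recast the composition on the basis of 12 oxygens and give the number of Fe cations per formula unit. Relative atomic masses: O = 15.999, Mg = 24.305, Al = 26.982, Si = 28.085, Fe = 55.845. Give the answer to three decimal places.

0.650 Fe apfu

22.15 wt% MgO ÷ 40.304 g/mol = 0.54957 mol, giving 0.54957 Mg and 0.54957 O.
11.12 wt% FeO ÷ 71.844 g/mol = 0.15478 mol, giving 0.15478 Fe and 0.15478 O.
24.39 wt% Al2O3 ÷ 101.961 g/mol = 0.23921 mol, giving 0.47842 Al and 0.71763 O.
43.19 wt% SiO2 ÷ 60.083 g/mol = 0.71884 mol, giving 0.71884 Si and 1.43768 O.
Oxygen sums to 2.85966; scaling by 12/2.85966 = 4.19630 puts the formula on 12 O.
Fe: 0.15478 × 4.19630 = 0.650 atoms per formula unit.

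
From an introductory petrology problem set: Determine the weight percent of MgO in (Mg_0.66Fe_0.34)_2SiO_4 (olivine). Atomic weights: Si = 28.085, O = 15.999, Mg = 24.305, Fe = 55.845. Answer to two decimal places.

Formula mass = 162.138 g/mol.
1.32 Mg → 1.3200 mol MgO per formula unit; M(MgO) = 40.304, so MgO mass = 53.201 g.
53.201/162.138 × 100 = 32.81 wt%.

32.81 wt%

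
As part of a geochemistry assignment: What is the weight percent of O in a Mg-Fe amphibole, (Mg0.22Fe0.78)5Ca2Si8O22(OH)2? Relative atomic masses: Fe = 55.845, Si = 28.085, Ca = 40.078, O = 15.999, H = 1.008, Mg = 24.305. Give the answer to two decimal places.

41.05 mass %

Molar mass of (Mg0.22Fe0.78)5Ca2Si8O22(OH)2: 1.10×24.305 + 3.90×55.845 + 2×40.078 + 8×28.085 + 24×15.999 + 2×1.008 = 935.359 g/mol.
Mass of O per formula unit: 24 × 15.999 = 383.976 g.
Weight fraction O = 383.976 / 935.359 = 0.4105.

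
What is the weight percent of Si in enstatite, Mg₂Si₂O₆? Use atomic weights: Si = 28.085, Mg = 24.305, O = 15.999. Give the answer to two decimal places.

27.98 wt%

M(Mg₂Si₂O₆) = 200.774 g/mol.
Si contributes 2 × 28.085 = 56.170 g per mole.
56.170/200.774 = 0.2798 → 27.98%.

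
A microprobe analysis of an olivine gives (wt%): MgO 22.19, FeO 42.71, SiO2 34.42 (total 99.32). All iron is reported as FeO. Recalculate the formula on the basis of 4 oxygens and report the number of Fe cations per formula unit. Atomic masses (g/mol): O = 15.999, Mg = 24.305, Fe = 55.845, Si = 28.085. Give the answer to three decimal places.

22.19 wt% MgO ÷ 40.304 g/mol = 0.55057 mol, giving 0.55057 Mg and 0.55057 O.
42.71 wt% FeO ÷ 71.844 g/mol = 0.59448 mol, giving 0.59448 Fe and 0.59448 O.
34.42 wt% SiO2 ÷ 60.083 g/mol = 0.57287 mol, giving 0.57287 Si and 1.14574 O.
Oxygen sums to 2.29079; scaling by 4/2.29079 = 1.74612 puts the formula on 4 O.
Fe: 0.59448 × 1.74612 = 1.038 atoms per formula unit.

1.038 Fe apfu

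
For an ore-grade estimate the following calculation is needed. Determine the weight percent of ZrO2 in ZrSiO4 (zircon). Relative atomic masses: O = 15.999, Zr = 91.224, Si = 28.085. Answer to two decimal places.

67.22 wt%

Formula mass = 183.305 g/mol.
1 Zr → 1.0000 mol ZrO2 per formula unit; M(ZrO2) = 123.222, so ZrO2 mass = 123.222 g.
123.222/183.305 × 100 = 67.22 wt%.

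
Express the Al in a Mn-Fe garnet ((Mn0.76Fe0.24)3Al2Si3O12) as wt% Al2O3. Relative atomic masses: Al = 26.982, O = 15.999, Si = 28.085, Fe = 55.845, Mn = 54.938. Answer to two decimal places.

20.57 wt%

M((Mn0.76Fe0.24)3Al2Si3O12) = 495.674 g/mol; M(Al2O3) = 101.961 g/mol.
Moles Al2O3 per formula unit = 2 Al ÷ 2 = 1.0000.
Al2O3 fraction = (1.0000 × 101.961) / 495.674 = 101.961/495.674 = 0.2057.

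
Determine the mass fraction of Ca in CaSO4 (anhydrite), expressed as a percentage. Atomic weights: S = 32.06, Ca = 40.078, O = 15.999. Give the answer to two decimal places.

M(CaSO4) = 136.134 g/mol.
Ca contributes 1 × 40.078 = 40.078 g per mole.
40.078/136.134 = 0.2944 → 29.44%.

29.44 weight percent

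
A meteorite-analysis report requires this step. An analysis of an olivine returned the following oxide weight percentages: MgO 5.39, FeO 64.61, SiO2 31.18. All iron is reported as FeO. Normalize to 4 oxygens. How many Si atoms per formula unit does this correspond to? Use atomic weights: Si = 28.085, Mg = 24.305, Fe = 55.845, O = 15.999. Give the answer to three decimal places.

1.002 Si apfu

MgO (M=40.304): mol = 0.13373; Mg = 0.13373, O = 0.13373.
FeO (M=71.844): mol = 0.89931; Fe = 0.89931, O = 0.89931.
SiO2 (M=60.083): mol = 0.51895; Si = 0.51895, O = 1.03790.
ΣO = 2.07094; factor = 4/ΣO = 1.93149.
Si apfu = 0.51895 × 1.93149 = 1.002.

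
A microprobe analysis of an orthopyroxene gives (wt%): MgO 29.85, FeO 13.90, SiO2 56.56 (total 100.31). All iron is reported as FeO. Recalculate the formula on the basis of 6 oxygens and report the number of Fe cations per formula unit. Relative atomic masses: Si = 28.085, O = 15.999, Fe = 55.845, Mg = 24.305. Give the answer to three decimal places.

0.412 Fe apfu

29.85 wt% MgO ÷ 40.304 g/mol = 0.74062 mol, giving 0.74062 Mg and 0.74062 O.
13.90 wt% FeO ÷ 71.844 g/mol = 0.19347 mol, giving 0.19347 Fe and 0.19347 O.
56.56 wt% SiO2 ÷ 60.083 g/mol = 0.94136 mol, giving 0.94136 Si and 1.88272 O.
Oxygen sums to 2.81681; scaling by 6/2.81681 = 2.13007 puts the formula on 6 O.
Fe: 0.19347 × 2.13007 = 0.412 atoms per formula unit.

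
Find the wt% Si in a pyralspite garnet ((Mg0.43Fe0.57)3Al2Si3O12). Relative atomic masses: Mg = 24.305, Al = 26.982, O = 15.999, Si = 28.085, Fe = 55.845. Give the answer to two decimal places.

M((Mg0.43Fe0.57)3Al2Si3O12) = 457.055 g/mol.
Si contributes 3 × 28.085 = 84.255 g per mole.
84.255/457.055 = 0.1843 → 18.43%.

18.43 weight percent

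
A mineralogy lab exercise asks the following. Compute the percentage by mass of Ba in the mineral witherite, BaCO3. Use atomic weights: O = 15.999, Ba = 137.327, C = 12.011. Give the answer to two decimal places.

69.59 weight percent

Molar mass of BaCO3: 1×137.327 + 1×12.011 + 3×15.999 = 197.335 g/mol.
Mass of Ba per formula unit: 1 × 137.327 = 137.327 g.
Weight fraction Ba = 137.327 / 197.335 = 0.6959.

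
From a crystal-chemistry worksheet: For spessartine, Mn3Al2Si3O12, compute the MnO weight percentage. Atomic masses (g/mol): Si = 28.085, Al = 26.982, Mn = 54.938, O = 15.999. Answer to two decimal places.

Formula mass = 495.021 g/mol.
3 Mn → 3.0000 mol MnO per formula unit; M(MnO) = 70.937, so MnO mass = 212.811 g.
212.811/495.021 × 100 = 42.99 wt%.

42.99 wt%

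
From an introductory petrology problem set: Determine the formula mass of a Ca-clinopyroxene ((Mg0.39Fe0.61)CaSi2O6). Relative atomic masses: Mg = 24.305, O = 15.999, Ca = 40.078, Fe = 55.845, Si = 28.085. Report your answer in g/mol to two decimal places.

The formula mass is the sum 0.39·24.305 + 0.61·55.845 + 1·40.078 + 2·28.085 + 6·15.999.

235.79 g/mol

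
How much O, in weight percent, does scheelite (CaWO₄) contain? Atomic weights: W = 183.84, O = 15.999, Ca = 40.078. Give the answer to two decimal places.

Formula mass = 1×40.078 + 1×183.84 + 4×15.999 = 287.914 g/mol, of which 63.996 g is O.
So O makes up 63.996/287.914 = 0.2223 of the mass, i.e. 22.23%.

22.23 weight percent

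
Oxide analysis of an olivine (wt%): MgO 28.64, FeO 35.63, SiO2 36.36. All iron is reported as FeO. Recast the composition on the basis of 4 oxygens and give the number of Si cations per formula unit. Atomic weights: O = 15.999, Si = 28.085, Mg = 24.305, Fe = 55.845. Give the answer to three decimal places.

1.002 Si apfu

28.64 wt% MgO ÷ 40.304 g/mol = 0.71060 mol, giving 0.71060 Mg and 0.71060 O.
35.63 wt% FeO ÷ 71.844 g/mol = 0.49594 mol, giving 0.49594 Fe and 0.49594 O.
36.36 wt% SiO2 ÷ 60.083 g/mol = 0.60516 mol, giving 0.60516 Si and 1.21032 O.
Oxygen sums to 2.41686; scaling by 4/2.41686 = 1.65504 puts the formula on 4 O.
Si: 0.60516 × 1.65504 = 1.002 atoms per formula unit.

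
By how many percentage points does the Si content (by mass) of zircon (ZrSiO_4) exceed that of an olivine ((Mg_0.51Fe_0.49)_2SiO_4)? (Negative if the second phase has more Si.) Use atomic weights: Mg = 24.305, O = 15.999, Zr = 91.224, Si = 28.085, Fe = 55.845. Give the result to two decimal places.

-1.05 percentage points

M(ZrSiO_4) = 183.305 g/mol, so wt% Si = 28.085/183.305 × 100 = 15.32%.
M((Mg_0.51Fe_0.49)_2SiO_4) = 171.600 g/mol, so wt% Si = 28.085/171.600 × 100 = 16.37%.
15.32 − 16.37 = -1.05 pp.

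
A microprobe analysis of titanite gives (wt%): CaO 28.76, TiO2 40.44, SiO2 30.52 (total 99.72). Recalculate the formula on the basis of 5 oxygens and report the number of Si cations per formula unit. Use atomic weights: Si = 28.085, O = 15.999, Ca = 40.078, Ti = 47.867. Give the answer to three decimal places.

0.999 Si apfu

CaO (M=56.077): mol = 0.51287; Ca = 0.51287, O = 0.51287.
TiO2 (M=79.865): mol = 0.50635; Ti = 0.50635, O = 1.01270.
SiO2 (M=60.083): mol = 0.50796; Si = 0.50796, O = 1.01592.
ΣO = 2.54149; factor = 5/ΣO = 1.96735.
Si apfu = 0.50796 × 1.96735 = 0.999.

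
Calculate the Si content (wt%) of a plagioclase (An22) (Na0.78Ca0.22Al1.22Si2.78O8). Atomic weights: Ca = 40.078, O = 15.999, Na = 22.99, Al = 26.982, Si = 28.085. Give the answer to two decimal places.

Molar mass of Na0.78Ca0.22Al1.22Si2.78O8: 0.78*22.99 + 0.22*40.078 + 1.22*26.982 + 2.78*28.085 + 8*15.999 = 265.736 g/mol.
Mass of Si per formula unit: 2.78 × 28.085 = 78.076 g.
Weight fraction Si = 78.076 / 265.736 = 0.2938.

29.38 wt%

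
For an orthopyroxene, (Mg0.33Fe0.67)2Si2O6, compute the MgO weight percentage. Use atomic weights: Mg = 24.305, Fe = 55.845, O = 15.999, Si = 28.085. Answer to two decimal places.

10.95 wt%

Formula mass = 243.038 g/mol.
0.66 Mg → 0.6600 mol MgO per formula unit; M(MgO) = 40.304, so MgO mass = 26.601 g.
26.601/243.038 × 100 = 10.95 wt%.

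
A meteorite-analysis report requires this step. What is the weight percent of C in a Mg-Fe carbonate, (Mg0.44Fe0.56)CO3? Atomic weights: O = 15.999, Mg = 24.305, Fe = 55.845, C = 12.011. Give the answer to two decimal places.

M((Mg0.44Fe0.56)CO3) = 101.975 g/mol.
C contributes 1 × 12.011 = 12.011 g per mole.
12.011/101.975 = 0.1178 → 11.78%.

11.78 mass %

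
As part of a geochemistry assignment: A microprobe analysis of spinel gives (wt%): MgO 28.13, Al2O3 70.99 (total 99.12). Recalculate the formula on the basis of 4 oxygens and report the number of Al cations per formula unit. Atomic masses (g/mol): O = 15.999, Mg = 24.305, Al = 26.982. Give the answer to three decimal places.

28.13 wt% MgO ÷ 40.304 g/mol = 0.69795 mol, giving 0.69795 Mg and 0.69795 O.
70.99 wt% Al2O3 ÷ 101.961 g/mol = 0.69625 mol, giving 1.39250 Al and 2.08875 O.
Oxygen sums to 2.78670; scaling by 4/2.78670 = 1.43539 puts the formula on 4 O.
Al: 1.39250 × 1.43539 = 1.999 atoms per formula unit.

1.999 Al apfu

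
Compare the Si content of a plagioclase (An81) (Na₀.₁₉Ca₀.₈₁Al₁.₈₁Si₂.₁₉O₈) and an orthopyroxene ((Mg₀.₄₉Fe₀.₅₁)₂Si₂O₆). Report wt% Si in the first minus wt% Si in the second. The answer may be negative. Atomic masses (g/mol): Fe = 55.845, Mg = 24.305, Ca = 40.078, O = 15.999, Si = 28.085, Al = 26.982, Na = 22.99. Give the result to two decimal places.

-1.76 percentage points

First mineral: 61.506 g Si in 275.167 g formula = 22.35 wt% Si.
Second mineral: 56.170 g Si in 232.945 g formula = 24.11 wt% Si.
22.35% − 24.11% gives a difference of -1.76 percentage points.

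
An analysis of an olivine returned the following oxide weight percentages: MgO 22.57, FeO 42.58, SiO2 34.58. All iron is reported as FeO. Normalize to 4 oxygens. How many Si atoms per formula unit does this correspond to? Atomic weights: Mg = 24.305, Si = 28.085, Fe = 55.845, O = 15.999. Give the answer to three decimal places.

MgO: 22.57/40.304 = 0.55999 mol → 0.55999 mol Mg, 0.55999 mol O.
FeO: 42.58/71.844 = 0.59267 mol → 0.59267 mol Fe, 0.59267 mol O.
SiO2: 34.58/60.083 = 0.57554 mol → 0.57554 mol Si, 1.15108 mol O.
Total oxygen = 2.30374 mol. Normalization factor = 4/2.30374 = 1.73631.
Si per 4 O = 0.57554 × 1.73631 = 0.999.

0.999 Si apfu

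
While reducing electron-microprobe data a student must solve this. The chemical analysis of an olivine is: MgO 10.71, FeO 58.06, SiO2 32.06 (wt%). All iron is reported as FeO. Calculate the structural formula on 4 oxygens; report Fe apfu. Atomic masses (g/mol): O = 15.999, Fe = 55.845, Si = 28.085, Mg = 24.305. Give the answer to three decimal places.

10.71 wt% MgO ÷ 40.304 g/mol = 0.26573 mol, giving 0.26573 Mg and 0.26573 O.
58.06 wt% FeO ÷ 71.844 g/mol = 0.80814 mol, giving 0.80814 Fe and 0.80814 O.
32.06 wt% SiO2 ÷ 60.083 g/mol = 0.53360 mol, giving 0.53360 Si and 1.06720 O.
Oxygen sums to 2.14107; scaling by 4/2.14107 = 1.86822 puts the formula on 4 O.
Fe: 0.80814 × 1.86822 = 1.510 atoms per formula unit.

1.510 Fe apfu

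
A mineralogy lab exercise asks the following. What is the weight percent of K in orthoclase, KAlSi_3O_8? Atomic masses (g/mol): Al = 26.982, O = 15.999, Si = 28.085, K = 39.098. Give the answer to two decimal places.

M(KAlSi_3O_8) = 278.327 g/mol.
K contributes 1 × 39.098 = 39.098 g per mole.
39.098/278.327 = 0.1405 → 14.05%.

14.05 wt%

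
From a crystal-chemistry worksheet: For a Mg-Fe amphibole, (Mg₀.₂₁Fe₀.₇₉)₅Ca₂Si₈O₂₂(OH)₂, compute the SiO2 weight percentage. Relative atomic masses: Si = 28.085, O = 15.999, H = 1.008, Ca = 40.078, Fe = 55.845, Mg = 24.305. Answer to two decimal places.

51.30 wt%

M((Mg₀.₂₁Fe₀.₇₉)₅Ca₂Si₈O₂₂(OH)₂) = 936.936 g/mol; M(SiO2) = 60.083 g/mol.
Moles SiO2 per formula unit = 8 Si ÷ 1 = 8.0000.
SiO2 fraction = (8.0000 × 60.083) / 936.936 = 480.664/936.936 = 0.5130.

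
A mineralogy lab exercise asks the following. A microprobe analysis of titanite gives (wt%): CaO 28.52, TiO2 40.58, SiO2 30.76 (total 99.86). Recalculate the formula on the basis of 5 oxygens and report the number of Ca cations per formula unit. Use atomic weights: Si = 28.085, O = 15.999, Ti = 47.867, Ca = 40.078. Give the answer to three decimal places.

0.998 Ca apfu

CaO: 28.52/56.077 = 0.50859 mol → 0.50859 mol Ca, 0.50859 mol O.
TiO2: 40.58/79.865 = 0.50811 mol → 0.50811 mol Ti, 1.01622 mol O.
SiO2: 30.76/60.083 = 0.51196 mol → 0.51196 mol Si, 1.02392 mol O.
Total oxygen = 2.54873 mol. Normalization factor = 5/2.54873 = 1.96176.
Ca per 5 O = 0.50859 × 1.96176 = 0.998.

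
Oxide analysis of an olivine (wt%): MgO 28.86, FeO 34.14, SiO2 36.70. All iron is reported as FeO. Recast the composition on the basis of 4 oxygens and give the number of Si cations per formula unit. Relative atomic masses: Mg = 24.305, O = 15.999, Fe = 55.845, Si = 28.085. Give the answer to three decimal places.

1.013 Si apfu

MgO: 28.86/40.304 = 0.71606 mol → 0.71606 mol Mg, 0.71606 mol O.
FeO: 34.14/71.844 = 0.47520 mol → 0.47520 mol Fe, 0.47520 mol O.
SiO2: 36.70/60.083 = 0.61082 mol → 0.61082 mol Si, 1.22164 mol O.
Total oxygen = 2.41290 mol. Normalization factor = 4/2.41290 = 1.65776.
Si per 4 O = 0.61082 × 1.65776 = 1.013.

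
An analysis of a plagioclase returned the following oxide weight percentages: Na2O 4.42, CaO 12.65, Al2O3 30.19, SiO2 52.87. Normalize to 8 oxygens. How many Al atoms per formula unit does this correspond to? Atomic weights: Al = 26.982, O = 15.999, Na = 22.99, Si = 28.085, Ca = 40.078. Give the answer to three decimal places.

4.42 wt% Na2O ÷ 61.979 g/mol = 0.07131 mol, giving 0.14262 Na and 0.07131 O.
12.65 wt% CaO ÷ 56.077 g/mol = 0.22558 mol, giving 0.22558 Ca and 0.22558 O.
30.19 wt% Al2O3 ÷ 101.961 g/mol = 0.29609 mol, giving 0.59218 Al and 0.88827 O.
52.87 wt% SiO2 ÷ 60.083 g/mol = 0.87995 mol, giving 0.87995 Si and 1.75990 O.
Oxygen sums to 2.94506; scaling by 8/2.94506 = 2.71641 puts the formula on 8 O.
Al: 0.59218 × 2.71641 = 1.609 atoms per formula unit.

1.609 Al apfu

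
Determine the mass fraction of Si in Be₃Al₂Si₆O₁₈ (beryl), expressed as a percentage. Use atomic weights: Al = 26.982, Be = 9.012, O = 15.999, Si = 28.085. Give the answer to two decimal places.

Formula mass = 3×9.012 + 2×26.982 + 6×28.085 + 18×15.999 = 537.492 g/mol, of which 168.510 g is Si.
So Si makes up 168.510/537.492 = 0.3135 of the mass, i.e. 31.35%.

31.35 weight percent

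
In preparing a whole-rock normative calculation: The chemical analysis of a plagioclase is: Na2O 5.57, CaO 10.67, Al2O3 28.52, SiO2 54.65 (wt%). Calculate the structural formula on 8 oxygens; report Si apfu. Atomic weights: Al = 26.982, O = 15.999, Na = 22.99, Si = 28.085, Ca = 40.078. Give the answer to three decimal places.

Na2O: 5.57/61.979 = 0.08987 mol → 0.17974 mol Na, 0.08987 mol O.
CaO: 10.67/56.077 = 0.19027 mol → 0.19027 mol Ca, 0.19027 mol O.
Al2O3: 28.52/101.961 = 0.27971 mol → 0.55942 mol Al, 0.83913 mol O.
SiO2: 54.65/60.083 = 0.90958 mol → 0.90958 mol Si, 1.81916 mol O.
Total oxygen = 2.93843 mol. Normalization factor = 8/2.93843 = 2.72254.
Si per 8 O = 0.90958 × 2.72254 = 2.476.

2.476 Si apfu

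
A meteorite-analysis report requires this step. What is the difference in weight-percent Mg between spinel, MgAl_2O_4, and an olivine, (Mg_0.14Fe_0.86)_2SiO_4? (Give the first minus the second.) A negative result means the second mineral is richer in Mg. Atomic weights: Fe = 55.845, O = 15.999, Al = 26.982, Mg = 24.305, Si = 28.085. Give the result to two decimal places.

First mineral: 24.305 g Mg in 142.265 g formula = 17.08 wt% Mg.
Second mineral: 6.805 g Mg in 194.940 g formula = 3.49 wt% Mg.
17.08% − 3.49% gives a difference of 13.59 percentage points.

13.59 percentage points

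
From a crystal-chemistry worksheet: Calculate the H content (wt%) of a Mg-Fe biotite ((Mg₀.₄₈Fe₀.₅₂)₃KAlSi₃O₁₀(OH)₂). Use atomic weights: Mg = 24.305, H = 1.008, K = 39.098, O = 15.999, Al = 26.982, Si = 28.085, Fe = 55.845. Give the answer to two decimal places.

M((Mg₀.₄₈Fe₀.₅₂)₃KAlSi₃O₁₀(OH)₂) = 466.456 g/mol.
H contributes 2 × 1.008 = 2.016 g per mole.
2.016/466.456 = 0.0043 → 0.43%.

0.43 wt%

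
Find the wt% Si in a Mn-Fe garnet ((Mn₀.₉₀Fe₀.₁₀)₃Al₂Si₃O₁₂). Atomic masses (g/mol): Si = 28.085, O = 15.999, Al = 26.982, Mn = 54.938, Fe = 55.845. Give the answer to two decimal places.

Molar mass of (Mn₀.₉₀Fe₀.₁₀)₃Al₂Si₃O₁₂: 2.70·54.938 + 0.30·55.845 + 2·26.982 + 3·28.085 + 12·15.999 = 495.293 g/mol.
Mass of Si per formula unit: 3 × 28.085 = 84.255 g.
Weight fraction Si = 84.255 / 495.293 = 0.1701.

17.01 wt%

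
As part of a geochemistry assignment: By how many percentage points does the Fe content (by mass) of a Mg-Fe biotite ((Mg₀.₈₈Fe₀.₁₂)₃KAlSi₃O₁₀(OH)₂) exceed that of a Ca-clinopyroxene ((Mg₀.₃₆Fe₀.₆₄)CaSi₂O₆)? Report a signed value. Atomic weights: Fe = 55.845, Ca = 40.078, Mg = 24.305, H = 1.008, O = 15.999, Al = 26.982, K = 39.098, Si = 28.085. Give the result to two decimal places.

Fe in (Mg₀.₈₈Fe₀.₁₂)₃KAlSi₃O₁₀(OH)₂: molar mass 428.608 g/mol; 0.36×55.845 = 20.104 g → 4.69 wt%.
Fe in (Mg₀.₃₆Fe₀.₆₄)CaSi₂O₆: molar mass 236.733 g/mol; 0.64×55.845 = 35.741 g → 15.10 wt%.
Difference = 4.69 − 15.10 = -10.41 percentage points.

-10.41 percentage points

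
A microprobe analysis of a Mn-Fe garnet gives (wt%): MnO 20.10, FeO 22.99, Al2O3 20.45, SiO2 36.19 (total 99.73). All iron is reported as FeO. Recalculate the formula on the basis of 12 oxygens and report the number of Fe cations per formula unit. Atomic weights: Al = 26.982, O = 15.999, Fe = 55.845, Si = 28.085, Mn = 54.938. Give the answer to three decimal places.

MnO (M=70.937): mol = 0.28335; Mn = 0.28335, O = 0.28335.
FeO (M=71.844): mol = 0.32000; Fe = 0.32000, O = 0.32000.
Al2O3 (M=101.961): mol = 0.20057; Al = 0.40114, O = 0.60171.
SiO2 (M=60.083): mol = 0.60233; Si = 0.60233, O = 1.20466.
ΣO = 2.40972; factor = 12/ΣO = 4.97983.
Fe apfu = 0.32000 × 4.97983 = 1.594.

1.594 Fe apfu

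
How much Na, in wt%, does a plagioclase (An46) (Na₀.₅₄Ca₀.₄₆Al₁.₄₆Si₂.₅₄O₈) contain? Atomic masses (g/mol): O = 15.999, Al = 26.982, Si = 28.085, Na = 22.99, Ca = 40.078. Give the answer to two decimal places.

Formula mass = 0.54·22.99 + 0.46·40.078 + 1.46·26.982 + 2.54·28.085 + 8·15.999 = 269.572 g/mol, of which 12.415 g is Na.
So Na makes up 12.415/269.572 = 0.0461 of the mass, i.e. 4.61%.

4.61 wt%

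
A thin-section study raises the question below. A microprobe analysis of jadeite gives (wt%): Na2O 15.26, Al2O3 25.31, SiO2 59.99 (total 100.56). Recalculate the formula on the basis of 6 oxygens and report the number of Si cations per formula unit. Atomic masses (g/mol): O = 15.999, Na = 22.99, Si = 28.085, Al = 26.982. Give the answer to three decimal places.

Na2O: 15.26/61.979 = 0.24621 mol → 0.49242 mol Na, 0.24621 mol O.
Al2O3: 25.31/101.961 = 0.24823 mol → 0.49646 mol Al, 0.74469 mol O.
SiO2: 59.99/60.083 = 0.99845 mol → 0.99845 mol Si, 1.99690 mol O.
Total oxygen = 2.98780 mol. Normalization factor = 6/2.98780 = 2.00817.
Si per 6 O = 0.99845 × 2.00817 = 2.005.

2.005 Si apfu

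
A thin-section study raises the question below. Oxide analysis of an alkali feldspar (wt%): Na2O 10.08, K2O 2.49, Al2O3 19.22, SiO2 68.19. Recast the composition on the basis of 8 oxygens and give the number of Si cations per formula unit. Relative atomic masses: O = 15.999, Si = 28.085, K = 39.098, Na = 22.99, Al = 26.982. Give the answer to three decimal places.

3.002 Si apfu

Na2O (M=61.979): mol = 0.16264; Na = 0.32528, O = 0.16264.
K2O (M=94.195): mol = 0.02643; K = 0.05286, O = 0.02643.
Al2O3 (M=101.961): mol = 0.18850; Al = 0.37700, O = 0.56550.
SiO2 (M=60.083): mol = 1.13493; Si = 1.13493, O = 2.26986.
ΣO = 3.02443; factor = 8/ΣO = 2.64513.
Si apfu = 1.13493 × 2.64513 = 3.002.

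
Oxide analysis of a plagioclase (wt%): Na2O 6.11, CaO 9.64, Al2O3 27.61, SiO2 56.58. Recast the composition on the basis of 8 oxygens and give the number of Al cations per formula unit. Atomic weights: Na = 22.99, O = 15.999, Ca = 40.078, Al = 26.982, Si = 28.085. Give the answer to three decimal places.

Na2O: 6.11/61.979 = 0.09858 mol → 0.19716 mol Na, 0.09858 mol O.
CaO: 9.64/56.077 = 0.17191 mol → 0.17191 mol Ca, 0.17191 mol O.
Al2O3: 27.61/101.961 = 0.27079 mol → 0.54158 mol Al, 0.81237 mol O.
SiO2: 56.58/60.083 = 0.94170 mol → 0.94170 mol Si, 1.88340 mol O.
Total oxygen = 2.96626 mol. Normalization factor = 8/2.96626 = 2.69700.
Al per 8 O = 0.54158 × 2.69700 = 1.461.

1.461 Al apfu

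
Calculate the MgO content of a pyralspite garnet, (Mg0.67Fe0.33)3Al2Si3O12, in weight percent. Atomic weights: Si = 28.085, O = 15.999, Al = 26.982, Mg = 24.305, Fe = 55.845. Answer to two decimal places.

M((Mg0.67Fe0.33)3Al2Si3O12) = 434.347 g/mol; M(MgO) = 40.304 g/mol.
Moles MgO per formula unit = 2.01 Mg ÷ 1 = 2.0100.
MgO fraction = (2.0100 × 40.304) / 434.347 = 81.011/434.347 = 0.1865.

18.65 wt%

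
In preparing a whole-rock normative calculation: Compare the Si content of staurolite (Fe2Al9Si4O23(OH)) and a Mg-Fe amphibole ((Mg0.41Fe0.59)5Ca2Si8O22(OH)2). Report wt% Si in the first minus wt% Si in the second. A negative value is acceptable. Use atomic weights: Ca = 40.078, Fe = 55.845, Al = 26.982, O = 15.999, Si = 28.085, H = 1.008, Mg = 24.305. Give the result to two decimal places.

-11.63 percentage points

M(Fe2Al9Si4O23(OH)) = 851.852 g/mol, so wt% Si = 112.340/851.852 × 100 = 13.19%.
M((Mg0.41Fe0.59)5Ca2Si8O22(OH)2) = 905.396 g/mol, so wt% Si = 224.680/905.396 × 100 = 24.82%.
13.19 − 24.82 = -11.63 pp.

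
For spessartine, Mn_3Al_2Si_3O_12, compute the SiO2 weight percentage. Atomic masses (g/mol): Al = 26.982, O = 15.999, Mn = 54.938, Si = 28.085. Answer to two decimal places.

Molar mass of Mn_3Al_2Si_3O_12 = 3×54.938 + 2×26.982 + 3×28.085 + 12×15.999 = 495.021 g/mol.
Each formula unit contains 3 Si, equivalent to 3/1 = 3.0000 mol SiO2.
M(SiO2) = 1×28.085 + 2×15.999 = 60.083 g/mol.
Mass of SiO2 per formula unit = 3.0000 × 60.083 = 180.249 g.
SiO2 wt% = 180.249 / 495.021 × 100 = 36.41%.

36.41 wt%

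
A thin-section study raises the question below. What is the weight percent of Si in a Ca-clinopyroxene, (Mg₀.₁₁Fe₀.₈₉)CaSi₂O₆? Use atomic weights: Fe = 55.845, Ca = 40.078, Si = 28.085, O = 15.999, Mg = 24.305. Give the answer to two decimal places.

Formula mass = 0.11*24.305 + 0.89*55.845 + 1*40.078 + 2*28.085 + 6*15.999 = 244.618 g/mol, of which 56.170 g is Si.
So Si makes up 56.170/244.618 = 0.2296 of the mass, i.e. 22.96%.

22.96 mass %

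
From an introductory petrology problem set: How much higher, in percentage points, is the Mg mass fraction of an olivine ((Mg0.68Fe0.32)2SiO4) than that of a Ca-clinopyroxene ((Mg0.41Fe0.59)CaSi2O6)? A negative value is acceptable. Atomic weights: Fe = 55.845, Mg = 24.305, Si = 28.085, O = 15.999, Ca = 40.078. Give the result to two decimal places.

16.31 percentage points

First mineral: 33.055 g Mg in 160.877 g formula = 20.55 wt% Mg.
Second mineral: 9.965 g Mg in 235.156 g formula = 4.24 wt% Mg.
20.55% − 4.24% gives a difference of 16.31 percentage points.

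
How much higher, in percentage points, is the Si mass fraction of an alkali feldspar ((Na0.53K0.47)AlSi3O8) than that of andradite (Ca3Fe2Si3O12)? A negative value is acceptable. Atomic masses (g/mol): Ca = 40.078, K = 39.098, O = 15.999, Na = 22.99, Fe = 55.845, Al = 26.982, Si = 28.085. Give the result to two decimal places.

14.65 percentage points

Si in (Na0.53K0.47)AlSi3O8: molar mass 269.790 g/mol; 3×28.085 = 84.255 g → 31.23 wt%.
Si in Ca3Fe2Si3O12: molar mass 508.167 g/mol; 3×28.085 = 84.255 g → 16.58 wt%.
Difference = 31.23 − 16.58 = 14.65 percentage points.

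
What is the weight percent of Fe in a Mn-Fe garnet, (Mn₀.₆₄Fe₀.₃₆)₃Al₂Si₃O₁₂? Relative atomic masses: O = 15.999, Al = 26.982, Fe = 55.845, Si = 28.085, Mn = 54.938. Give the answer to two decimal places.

Molar mass of (Mn₀.₆₄Fe₀.₃₆)₃Al₂Si₃O₁₂: 1.92·54.938 + 1.08·55.845 + 2·26.982 + 3·28.085 + 12·15.999 = 496.001 g/mol.
Mass of Fe per formula unit: 1.08 × 55.845 = 60.313 g.
Weight fraction Fe = 60.313 / 496.001 = 0.1216.

12.16 mass %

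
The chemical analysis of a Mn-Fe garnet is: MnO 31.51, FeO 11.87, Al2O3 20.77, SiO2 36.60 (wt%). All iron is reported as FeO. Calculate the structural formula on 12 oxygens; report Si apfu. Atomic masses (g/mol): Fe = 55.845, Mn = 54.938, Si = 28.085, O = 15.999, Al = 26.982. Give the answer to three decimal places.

2.997 Si apfu

31.51 wt% MnO ÷ 70.937 g/mol = 0.44420 mol, giving 0.44420 Mn and 0.44420 O.
11.87 wt% FeO ÷ 71.844 g/mol = 0.16522 mol, giving 0.16522 Fe and 0.16522 O.
20.77 wt% Al2O3 ÷ 101.961 g/mol = 0.20371 mol, giving 0.40742 Al and 0.61113 O.
36.60 wt% SiO2 ÷ 60.083 g/mol = 0.60916 mol, giving 0.60916 Si and 1.21832 O.
Oxygen sums to 2.43887; scaling by 12/2.43887 = 4.92031 puts the formula on 12 O.
Si: 0.60916 × 4.92031 = 2.997 atoms per formula unit.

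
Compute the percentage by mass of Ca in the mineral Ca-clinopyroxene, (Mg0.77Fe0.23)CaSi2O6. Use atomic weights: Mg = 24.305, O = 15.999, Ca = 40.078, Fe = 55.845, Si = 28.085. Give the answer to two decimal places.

Molar mass of (Mg0.77Fe0.23)CaSi2O6: 0.77×24.305 + 0.23×55.845 + 1×40.078 + 2×28.085 + 6×15.999 = 223.801 g/mol.
Mass of Ca per formula unit: 1 × 40.078 = 40.078 g.
Weight fraction Ca = 40.078 / 223.801 = 0.1791.

17.91 weight percent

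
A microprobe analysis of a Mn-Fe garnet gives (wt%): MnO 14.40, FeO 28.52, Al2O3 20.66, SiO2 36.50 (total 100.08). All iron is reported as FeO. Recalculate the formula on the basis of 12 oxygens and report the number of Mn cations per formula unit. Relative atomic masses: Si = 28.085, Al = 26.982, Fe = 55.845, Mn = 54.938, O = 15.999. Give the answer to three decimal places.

MnO (M=70.937): mol = 0.20300; Mn = 0.20300, O = 0.20300.
FeO (M=71.844): mol = 0.39697; Fe = 0.39697, O = 0.39697.
Al2O3 (M=101.961): mol = 0.20263; Al = 0.40526, O = 0.60789.
SiO2 (M=60.083): mol = 0.60749; Si = 0.60749, O = 1.21498.
ΣO = 2.42284; factor = 12/ΣO = 4.95287.
Mn apfu = 0.20300 × 4.95287 = 1.005.

1.005 Mn apfu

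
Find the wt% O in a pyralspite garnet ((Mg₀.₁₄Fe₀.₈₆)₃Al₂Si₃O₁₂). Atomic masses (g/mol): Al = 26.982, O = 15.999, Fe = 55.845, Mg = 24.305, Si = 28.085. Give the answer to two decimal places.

M((Mg₀.₁₄Fe₀.₈₆)₃Al₂Si₃O₁₂) = 484.495 g/mol.
O contributes 12 × 15.999 = 191.988 g per mole.
191.988/484.495 = 0.3963 → 39.63%.

39.63 mass %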